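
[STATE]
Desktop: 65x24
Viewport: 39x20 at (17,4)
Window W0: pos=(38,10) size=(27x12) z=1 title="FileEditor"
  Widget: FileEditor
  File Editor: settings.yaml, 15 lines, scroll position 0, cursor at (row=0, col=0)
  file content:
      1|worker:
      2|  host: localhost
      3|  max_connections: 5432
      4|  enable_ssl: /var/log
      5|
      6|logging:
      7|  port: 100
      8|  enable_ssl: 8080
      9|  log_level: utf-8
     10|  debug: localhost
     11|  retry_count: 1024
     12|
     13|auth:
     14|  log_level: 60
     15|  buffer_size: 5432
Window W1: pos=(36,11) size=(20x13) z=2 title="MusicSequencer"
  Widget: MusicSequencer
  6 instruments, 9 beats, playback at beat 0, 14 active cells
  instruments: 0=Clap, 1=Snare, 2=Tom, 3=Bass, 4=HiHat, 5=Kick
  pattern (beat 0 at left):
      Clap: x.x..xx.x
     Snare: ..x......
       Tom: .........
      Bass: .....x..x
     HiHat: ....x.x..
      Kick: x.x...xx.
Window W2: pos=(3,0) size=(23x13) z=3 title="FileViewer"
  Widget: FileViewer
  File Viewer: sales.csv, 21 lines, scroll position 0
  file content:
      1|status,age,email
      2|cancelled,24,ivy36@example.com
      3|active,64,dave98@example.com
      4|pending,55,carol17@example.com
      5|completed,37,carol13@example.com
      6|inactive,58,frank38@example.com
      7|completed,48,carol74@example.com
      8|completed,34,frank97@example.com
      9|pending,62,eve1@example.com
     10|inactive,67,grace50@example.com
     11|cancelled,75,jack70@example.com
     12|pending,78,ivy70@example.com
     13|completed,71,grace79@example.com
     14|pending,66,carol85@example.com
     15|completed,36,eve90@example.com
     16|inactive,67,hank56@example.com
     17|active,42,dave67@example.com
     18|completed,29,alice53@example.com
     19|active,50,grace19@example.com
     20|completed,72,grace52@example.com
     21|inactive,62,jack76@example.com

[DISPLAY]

ivy36@e█┃                              
e98@exa░┃                              
rol17@e░┃                              
carol13░┃                              
rank38@░┃                              
carol74░┃                              
frank97░┃            ┏━━━━━━━━━━━━━━━━━
e1@exam▼┃          ┏━━━━━━━━━━━━━━━━━━┓
━━━━━━━━┛          ┃ MusicSequencer   ┃
                   ┠──────────────────┨
                   ┃      ▼12345678   ┃
                   ┃  Clap█·█··██·█   ┃
                   ┃ Snare··█······   ┃
                   ┃   Tom·········   ┃
                   ┃  Bass·····█··█   ┃
                   ┃ HiHat····█·█··   ┃
                   ┃  Kick█·█···██·   ┃
                   ┃                  ┃
                   ┃                  ┃
                   ┗━━━━━━━━━━━━━━━━━━┛


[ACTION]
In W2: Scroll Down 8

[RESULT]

race50@░┃                              
jack70@░┃                              
y70@exa░┃                              
grace79░┃                              
rol85@e█┃                              
eve90@e░┃                              
ank56@e░┃            ┏━━━━━━━━━━━━━━━━━
e67@exa▼┃          ┏━━━━━━━━━━━━━━━━━━┓
━━━━━━━━┛          ┃ MusicSequencer   ┃
                   ┠──────────────────┨
                   ┃      ▼12345678   ┃
                   ┃  Clap█·█··██·█   ┃
                   ┃ Snare··█······   ┃
                   ┃   Tom·········   ┃
                   ┃  Bass·····█··█   ┃
                   ┃ HiHat····█·█··   ┃
                   ┃  Kick█·█···██·   ┃
                   ┃                  ┃
                   ┃                  ┃
                   ┗━━━━━━━━━━━━━━━━━━┛


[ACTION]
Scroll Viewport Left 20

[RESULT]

   ┃inactive,67,grace50@░┃             
   ┃cancelled,75,jack70@░┃             
   ┃pending,78,ivy70@exa░┃             
   ┃completed,71,grace79░┃             
   ┃pending,66,carol85@e█┃             
   ┃completed,36,eve90@e░┃             
   ┃inactive,67,hank56@e░┃            ┏
   ┃active,42,dave67@exa▼┃          ┏━━
   ┗━━━━━━━━━━━━━━━━━━━━━┛          ┃ M
                                    ┠──
                                    ┃  
                                    ┃  
                                    ┃ S
                                    ┃  
                                    ┃  
                                    ┃ H
                                    ┃  
                                    ┃  
                                    ┃  
                                    ┗━━


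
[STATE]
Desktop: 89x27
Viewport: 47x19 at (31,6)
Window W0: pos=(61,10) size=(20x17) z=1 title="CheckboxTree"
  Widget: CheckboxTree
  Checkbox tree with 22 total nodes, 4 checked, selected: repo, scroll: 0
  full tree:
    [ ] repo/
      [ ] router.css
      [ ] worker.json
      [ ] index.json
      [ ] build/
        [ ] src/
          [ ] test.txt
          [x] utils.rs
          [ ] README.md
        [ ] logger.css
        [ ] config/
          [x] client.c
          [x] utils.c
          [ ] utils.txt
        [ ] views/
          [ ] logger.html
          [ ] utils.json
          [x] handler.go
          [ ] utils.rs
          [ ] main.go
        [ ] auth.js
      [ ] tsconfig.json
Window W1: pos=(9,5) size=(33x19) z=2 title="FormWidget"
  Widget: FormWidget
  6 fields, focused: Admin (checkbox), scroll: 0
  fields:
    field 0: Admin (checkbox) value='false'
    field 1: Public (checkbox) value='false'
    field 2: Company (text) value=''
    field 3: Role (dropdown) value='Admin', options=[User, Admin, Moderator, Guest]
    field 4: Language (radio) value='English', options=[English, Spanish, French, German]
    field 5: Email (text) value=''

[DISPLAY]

          ┃                                    
──────────┨                                    
          ┃                                    
          ┃                                    
         ]┃                   ┏━━━━━━━━━━━━━━━━
        ▼]┃                   ┃ CheckboxTree   
lish  ( ) ┃                   ┠────────────────
         ]┃                   ┃>[-] repo/      
          ┃                   ┃   [ ] router.cs
          ┃                   ┃   [ ] worker.js
          ┃                   ┃   [ ] index.jso
          ┃                   ┃   [-] build/   
          ┃                   ┃     [-] src/   
          ┃                   ┃       [ ] test.
          ┃                   ┃       [x] utils
          ┃                   ┃       [ ] READM
          ┃                   ┃     [ ] logger.
━━━━━━━━━━┛                   ┃     [-] config/
                              ┃       [x] clien


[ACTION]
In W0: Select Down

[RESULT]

          ┃                                    
──────────┨                                    
          ┃                                    
          ┃                                    
         ]┃                   ┏━━━━━━━━━━━━━━━━
        ▼]┃                   ┃ CheckboxTree   
lish  ( ) ┃                   ┠────────────────
         ]┃                   ┃ [-] repo/      
          ┃                   ┃>  [ ] router.cs
          ┃                   ┃   [ ] worker.js
          ┃                   ┃   [ ] index.jso
          ┃                   ┃   [-] build/   
          ┃                   ┃     [-] src/   
          ┃                   ┃       [ ] test.
          ┃                   ┃       [x] utils
          ┃                   ┃       [ ] READM
          ┃                   ┃     [ ] logger.
━━━━━━━━━━┛                   ┃     [-] config/
                              ┃       [x] clien


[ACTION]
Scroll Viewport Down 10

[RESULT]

          ┃                                    
          ┃                                    
         ]┃                   ┏━━━━━━━━━━━━━━━━
        ▼]┃                   ┃ CheckboxTree   
lish  ( ) ┃                   ┠────────────────
         ]┃                   ┃ [-] repo/      
          ┃                   ┃>  [ ] router.cs
          ┃                   ┃   [ ] worker.js
          ┃                   ┃   [ ] index.jso
          ┃                   ┃   [-] build/   
          ┃                   ┃     [-] src/   
          ┃                   ┃       [ ] test.
          ┃                   ┃       [x] utils
          ┃                   ┃       [ ] READM
          ┃                   ┃     [ ] logger.
━━━━━━━━━━┛                   ┃     [-] config/
                              ┃       [x] clien
                              ┃       [x] utils
                              ┗━━━━━━━━━━━━━━━━


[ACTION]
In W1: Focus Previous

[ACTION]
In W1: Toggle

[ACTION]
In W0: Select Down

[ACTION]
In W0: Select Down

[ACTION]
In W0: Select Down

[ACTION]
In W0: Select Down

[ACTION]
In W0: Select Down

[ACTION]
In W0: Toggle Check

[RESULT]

          ┃                                    
          ┃                                    
         ]┃                   ┏━━━━━━━━━━━━━━━━
        ▼]┃                   ┃ CheckboxTree   
lish  ( ) ┃                   ┠────────────────
         ]┃                   ┃ [-] repo/      
          ┃                   ┃   [ ] router.cs
          ┃                   ┃   [ ] worker.js
          ┃                   ┃   [ ] index.jso
          ┃                   ┃   [-] build/   
          ┃                   ┃     [-] src/   
          ┃                   ┃>      [x] test.
          ┃                   ┃       [x] utils
          ┃                   ┃       [ ] READM
          ┃                   ┃     [ ] logger.
━━━━━━━━━━┛                   ┃     [-] config/
                              ┃       [x] clien
                              ┃       [x] utils
                              ┗━━━━━━━━━━━━━━━━


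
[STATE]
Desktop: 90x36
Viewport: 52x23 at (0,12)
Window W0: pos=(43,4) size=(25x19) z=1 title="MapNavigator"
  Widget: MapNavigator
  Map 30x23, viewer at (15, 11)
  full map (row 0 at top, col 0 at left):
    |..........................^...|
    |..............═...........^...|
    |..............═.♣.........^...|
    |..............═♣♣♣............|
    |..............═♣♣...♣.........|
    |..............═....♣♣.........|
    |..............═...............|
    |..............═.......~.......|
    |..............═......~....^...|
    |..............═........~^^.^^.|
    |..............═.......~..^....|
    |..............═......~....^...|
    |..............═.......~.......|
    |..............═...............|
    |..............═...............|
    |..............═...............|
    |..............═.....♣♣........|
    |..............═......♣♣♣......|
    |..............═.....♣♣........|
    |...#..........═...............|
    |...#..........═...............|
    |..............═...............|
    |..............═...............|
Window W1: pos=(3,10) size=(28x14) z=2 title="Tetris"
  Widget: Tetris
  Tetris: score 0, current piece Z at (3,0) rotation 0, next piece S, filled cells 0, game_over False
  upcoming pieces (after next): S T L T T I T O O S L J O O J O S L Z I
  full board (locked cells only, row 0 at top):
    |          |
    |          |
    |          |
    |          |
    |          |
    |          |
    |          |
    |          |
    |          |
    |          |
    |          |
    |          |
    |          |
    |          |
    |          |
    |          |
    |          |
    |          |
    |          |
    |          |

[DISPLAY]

   ┠──────────────────────────┨            ┃........
   ┃          │Next:          ┃            ┃........
   ┃          │ ░░            ┃            ┃........
   ┃          │░░             ┃            ┃........
   ┃          │               ┃            ┃........
   ┃          │               ┃            ┃........
   ┃          │               ┃            ┃........
   ┃          │Score:         ┃            ┃........
   ┃          │0              ┃            ┃........
   ┃          │               ┃            ┃........
   ┃          │               ┃            ┗━━━━━━━━
   ┗━━━━━━━━━━━━━━━━━━━━━━━━━━┛                     
                                                    
                                                    
                                                    
                                                    
                                                    
                                                    
                                                    
                                                    
                                                    
                                                    
                                                    


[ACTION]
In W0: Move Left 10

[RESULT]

   ┠──────────────────────────┨            ┃      ..
   ┃          │Next:          ┃            ┃      ..
   ┃          │ ░░            ┃            ┃      ..
   ┃          │░░             ┃            ┃      ..
   ┃          │               ┃            ┃      ..
   ┃          │               ┃            ┃      ..
   ┃          │               ┃            ┃      ..
   ┃          │Score:         ┃            ┃      ..
   ┃          │0              ┃            ┃      ..
   ┃          │               ┃            ┃      ..
   ┃          │               ┃            ┗━━━━━━━━
   ┗━━━━━━━━━━━━━━━━━━━━━━━━━━┛                     
                                                    
                                                    
                                                    
                                                    
                                                    
                                                    
                                                    
                                                    
                                                    
                                                    
                                                    


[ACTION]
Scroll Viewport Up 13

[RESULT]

                                                    
                                                    
                                                    
                                                    
                                           ┏━━━━━━━━
                                           ┃ MapNavi
                                           ┠────────
                                           ┃      ..
                                           ┃      ..
                                           ┃      ..
   ┏━━━━━━━━━━━━━━━━━━━━━━━━━━┓            ┃      ..
   ┃ Tetris                   ┃            ┃      ..
   ┠──────────────────────────┨            ┃      ..
   ┃          │Next:          ┃            ┃      ..
   ┃          │ ░░            ┃            ┃      ..
   ┃          │░░             ┃            ┃      ..
   ┃          │               ┃            ┃      ..
   ┃          │               ┃            ┃      ..
   ┃          │               ┃            ┃      ..
   ┃          │Score:         ┃            ┃      ..
   ┃          │0              ┃            ┃      ..
   ┃          │               ┃            ┃      ..
   ┃          │               ┃            ┗━━━━━━━━


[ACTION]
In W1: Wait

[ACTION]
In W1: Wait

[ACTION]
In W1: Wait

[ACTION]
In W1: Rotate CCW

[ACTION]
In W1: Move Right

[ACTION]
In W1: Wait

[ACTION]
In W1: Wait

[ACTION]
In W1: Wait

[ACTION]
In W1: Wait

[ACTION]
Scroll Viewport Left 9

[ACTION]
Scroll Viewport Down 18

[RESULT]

   ┃          │Next:          ┃            ┃      ..
   ┃          │ ░░            ┃            ┃      ..
   ┃          │░░             ┃            ┃      ..
   ┃          │               ┃            ┃      ..
   ┃          │               ┃            ┃      ..
   ┃          │               ┃            ┃      ..
   ┃          │Score:         ┃            ┃      ..
   ┃          │0              ┃            ┃      ..
   ┃          │               ┃            ┃      ..
   ┃          │               ┃            ┗━━━━━━━━
   ┗━━━━━━━━━━━━━━━━━━━━━━━━━━┛                     
                                                    
                                                    
                                                    
                                                    
                                                    
                                                    
                                                    
                                                    
                                                    
                                                    
                                                    
                                                    


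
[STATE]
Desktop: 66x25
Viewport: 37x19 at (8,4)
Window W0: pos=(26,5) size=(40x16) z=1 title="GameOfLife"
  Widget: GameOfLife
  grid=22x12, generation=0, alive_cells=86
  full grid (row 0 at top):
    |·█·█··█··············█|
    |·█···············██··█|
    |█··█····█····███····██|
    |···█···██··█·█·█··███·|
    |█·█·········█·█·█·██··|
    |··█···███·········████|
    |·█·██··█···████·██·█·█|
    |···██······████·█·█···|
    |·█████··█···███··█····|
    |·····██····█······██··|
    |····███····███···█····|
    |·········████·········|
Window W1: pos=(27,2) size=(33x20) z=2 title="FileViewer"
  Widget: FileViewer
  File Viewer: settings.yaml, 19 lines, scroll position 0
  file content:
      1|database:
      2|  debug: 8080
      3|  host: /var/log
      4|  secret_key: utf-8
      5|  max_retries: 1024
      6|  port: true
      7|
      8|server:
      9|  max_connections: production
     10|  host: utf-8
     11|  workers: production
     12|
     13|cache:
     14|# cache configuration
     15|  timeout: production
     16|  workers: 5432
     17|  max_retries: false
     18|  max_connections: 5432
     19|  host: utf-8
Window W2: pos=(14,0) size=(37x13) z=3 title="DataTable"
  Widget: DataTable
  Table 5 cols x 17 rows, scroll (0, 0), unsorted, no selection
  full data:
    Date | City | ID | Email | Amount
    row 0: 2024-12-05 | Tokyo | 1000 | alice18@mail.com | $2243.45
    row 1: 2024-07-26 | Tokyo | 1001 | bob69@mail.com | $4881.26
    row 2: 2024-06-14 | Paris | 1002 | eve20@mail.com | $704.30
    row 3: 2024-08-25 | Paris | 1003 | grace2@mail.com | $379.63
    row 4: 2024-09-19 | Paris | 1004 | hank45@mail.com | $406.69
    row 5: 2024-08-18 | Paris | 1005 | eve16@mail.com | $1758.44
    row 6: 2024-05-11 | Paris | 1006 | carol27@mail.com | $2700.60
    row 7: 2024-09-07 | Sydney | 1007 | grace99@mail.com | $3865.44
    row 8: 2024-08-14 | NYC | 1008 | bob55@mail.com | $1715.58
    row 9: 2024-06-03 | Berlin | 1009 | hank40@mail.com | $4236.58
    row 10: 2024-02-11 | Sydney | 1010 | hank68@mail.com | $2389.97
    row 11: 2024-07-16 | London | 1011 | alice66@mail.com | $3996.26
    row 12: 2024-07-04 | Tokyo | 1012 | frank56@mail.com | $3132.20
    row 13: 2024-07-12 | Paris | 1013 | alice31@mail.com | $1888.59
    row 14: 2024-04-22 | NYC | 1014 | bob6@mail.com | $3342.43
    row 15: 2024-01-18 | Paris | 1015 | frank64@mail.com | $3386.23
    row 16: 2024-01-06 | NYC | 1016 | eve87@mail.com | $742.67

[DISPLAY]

      ┃──────────┼──────┼────┼───────
      ┃2024-12-05│Tokyo │1000│alice18
      ┃2024-07-26│Tokyo │1001│bob69@m
      ┃2024-06-14│Paris │1002│eve20@m
      ┃2024-08-25│Paris │1003│grace2@
      ┃2024-09-19│Paris │1004│hank45@
      ┃2024-08-18│Paris │1005│eve16@m
      ┃2024-05-11│Paris │1006│carol27
      ┗━━━━━━━━━━━━━━━━━━━━━━━━━━━━━━
                  ┃┃  max_connections
                  ┃┃  host: utf-8    
                  ┃┃  workers: produc
                  ┃┃                 
                  ┃┃cache:           
                  ┃┃# cache configura
                  ┃┃  timeout: produc
                  ┗┃  workers: 5432  
                   ┗━━━━━━━━━━━━━━━━━
                                     


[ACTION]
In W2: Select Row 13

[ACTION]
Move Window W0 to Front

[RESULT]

      ┃──────────┼──────┼────┼───────
      ┃2024-12-05│┏━━━━━━━━━━━━━━━━━━
      ┃2024-07-26│┃ GameOfLife       
      ┃2024-06-14│┠──────────────────
      ┃2024-08-25│┃Gen: 0            
      ┃2024-09-19│┃·█·█··█···········
      ┃2024-08-18│┃·█···············█
      ┃2024-05-11│┃█··█····█····███··
      ┗━━━━━━━━━━━┃···█···██··█·█·█··
                  ┃█·█·········█·█·█·
                  ┃··█···███·········
                  ┃·█·██··█···████·██
                  ┃···██······████·█·
                  ┃·█████··█···███··█
                  ┃·····██····█······
                  ┃····███····███···█
                  ┗━━━━━━━━━━━━━━━━━━
                   ┗━━━━━━━━━━━━━━━━━
                                     


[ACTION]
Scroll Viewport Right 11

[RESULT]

──────┼──────┼────┼────────────┃─────
-12-05│┏━━━━━━━━━━━━━━━━━━━━━━━━━━━━━
-07-26│┃ GameOfLife                  
-06-14│┠─────────────────────────────
-08-25│┃Gen: 0                       
-09-19│┃·█·█··█··············█       
-08-18│┃·█···············██··█       
-05-11│┃█··█····█····███····██       
━━━━━━━┃···█···██··█·█·█··███·       
       ┃█·█·········█·█·█·██··       
       ┃··█···███·········████       
       ┃·█·██··█···████·██·█·█       
       ┃···██······████·█·█···       
       ┃·█████··█···███··█····       
       ┃·····██····█······██··       
       ┃····███····███···█····       
       ┗━━━━━━━━━━━━━━━━━━━━━━━━━━━━━
        ┗━━━━━━━━━━━━━━━━━━━━━━━━━━━━
                                     


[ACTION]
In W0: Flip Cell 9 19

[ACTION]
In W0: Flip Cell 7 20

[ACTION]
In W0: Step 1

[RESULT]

──────┼──────┼────┼────────────┃─────
-12-05│┏━━━━━━━━━━━━━━━━━━━━━━━━━━━━━
-07-26│┃ GameOfLife                  
-06-14│┠─────────────────────────────
-08-25│┃Gen: 1                       
-09-19│┃··█···················       
-08-18│┃██············█······█       
-05-11│┃··█····██···██·███···█       
━━━━━━━┃·███···██·······███··█       
       ┃·███··█·····████·····█       
       ┃··█···███··█··█·█····█       
       ┃····█████··█··█·█····█       
       ┃·█··············█·███·       
       ┃··█···█·······██·███··       
       ┃··█····█···█··█··██···       
       ┃····█·█······█········       
       ┗━━━━━━━━━━━━━━━━━━━━━━━━━━━━━
        ┗━━━━━━━━━━━━━━━━━━━━━━━━━━━━
                                     


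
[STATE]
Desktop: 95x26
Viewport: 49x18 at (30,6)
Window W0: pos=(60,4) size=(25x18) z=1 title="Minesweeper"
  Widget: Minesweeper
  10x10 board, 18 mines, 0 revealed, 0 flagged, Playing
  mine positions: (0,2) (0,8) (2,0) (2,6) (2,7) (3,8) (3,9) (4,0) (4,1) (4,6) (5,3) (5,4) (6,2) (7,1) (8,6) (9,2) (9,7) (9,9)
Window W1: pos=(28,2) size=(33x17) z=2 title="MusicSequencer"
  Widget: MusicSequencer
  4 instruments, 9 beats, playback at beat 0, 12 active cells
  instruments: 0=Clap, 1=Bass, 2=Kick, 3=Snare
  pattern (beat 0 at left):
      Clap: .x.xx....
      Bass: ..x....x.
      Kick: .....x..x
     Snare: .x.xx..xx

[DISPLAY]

 Clap·█·██····                ┃──────────────────
 Bass··█····█·                ┃■■■■■■■■■■        
 Kick·····█··█                ┃■■■■■■■■■■        
Snare·█·██··██                ┃■■■■■■■■■■        
                              ┃■■■■■■■■■■        
                              ┃■■■■■■■■■■        
                              ┃■■■■■■■■■■        
                              ┃■■■■■■■■■■        
                              ┃■■■■■■■■■■        
                              ┃■■■■■■■■■■        
                              ┃■■■■■■■■■■        
                              ┃                  
━━━━━━━━━━━━━━━━━━━━━━━━━━━━━━┛                  
                              ┃                  
                              ┃                  
                              ┗━━━━━━━━━━━━━━━━━━
                                                 
                                                 


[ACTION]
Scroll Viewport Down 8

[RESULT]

 Kick·····█··█                ┃■■■■■■■■■■        
Snare·█·██··██                ┃■■■■■■■■■■        
                              ┃■■■■■■■■■■        
                              ┃■■■■■■■■■■        
                              ┃■■■■■■■■■■        
                              ┃■■■■■■■■■■        
                              ┃■■■■■■■■■■        
                              ┃■■■■■■■■■■        
                              ┃■■■■■■■■■■        
                              ┃                  
━━━━━━━━━━━━━━━━━━━━━━━━━━━━━━┛                  
                              ┃                  
                              ┃                  
                              ┗━━━━━━━━━━━━━━━━━━
                                                 
                                                 
                                                 
                                                 


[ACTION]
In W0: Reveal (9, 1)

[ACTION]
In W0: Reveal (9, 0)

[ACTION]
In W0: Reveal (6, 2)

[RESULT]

 Kick·····█··█                ┃■■■■■■■■■■        
Snare·█·██··██                ┃✹■■■■■✹✹■■        
                              ┃■■■■■■■■✹✹        
                              ┃✹✹■■■■✹■■■        
                              ┃■■■✹✹■■■■■        
                              ┃■■✹■■■■■■■        
                              ┃■✹■■■■■■■■        
                              ┃12■■■■✹■■■        
                              ┃ 1✹■■■■✹■✹        
                              ┃                  
━━━━━━━━━━━━━━━━━━━━━━━━━━━━━━┛                  
                              ┃                  
                              ┃                  
                              ┗━━━━━━━━━━━━━━━━━━
                                                 
                                                 
                                                 
                                                 


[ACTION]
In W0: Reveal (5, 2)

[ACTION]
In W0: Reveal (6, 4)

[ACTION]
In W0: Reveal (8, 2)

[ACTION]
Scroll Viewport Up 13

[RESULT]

                                                 
                                                 
━━━━━━━━━━━━━━━━━━━━━━━━━━━━━━┓                  
MusicSequencer                ┃                  
──────────────────────────────┨━━━━━━━━━━━━━━━━━━
     ▼12345678                ┃ Minesweeper      
 Clap·█·██····                ┃──────────────────
 Bass··█····█·                ┃■■✹■■■■■✹■        
 Kick·····█··█                ┃■■■■■■■■■■        
Snare·█·██··██                ┃✹■■■■■✹✹■■        
                              ┃■■■■■■■■✹✹        
                              ┃✹✹■■■■✹■■■        
                              ┃■■■✹✹■■■■■        
                              ┃■■✹■■■■■■■        
                              ┃■✹■■■■■■■■        
                              ┃12■■■■✹■■■        
                              ┃ 1✹■■■■✹■✹        
                              ┃                  


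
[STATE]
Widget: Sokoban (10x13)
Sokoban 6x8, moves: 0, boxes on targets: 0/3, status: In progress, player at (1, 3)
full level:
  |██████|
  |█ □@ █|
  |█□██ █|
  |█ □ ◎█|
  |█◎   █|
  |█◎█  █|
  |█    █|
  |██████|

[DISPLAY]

██████    
█ □@ █    
█□██ █    
█ □ ◎█    
█◎   █    
█◎█  █    
█    █    
██████    
Moves: 0  
          
          
          
          


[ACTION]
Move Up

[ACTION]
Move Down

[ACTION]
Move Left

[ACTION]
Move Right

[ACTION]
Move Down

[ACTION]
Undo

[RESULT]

██████    
█□@  █    
█□██ █    
█ □ ◎█    
█◎   █    
█◎█  █    
█    █    
██████    
Moves: 1  
          
          
          
          


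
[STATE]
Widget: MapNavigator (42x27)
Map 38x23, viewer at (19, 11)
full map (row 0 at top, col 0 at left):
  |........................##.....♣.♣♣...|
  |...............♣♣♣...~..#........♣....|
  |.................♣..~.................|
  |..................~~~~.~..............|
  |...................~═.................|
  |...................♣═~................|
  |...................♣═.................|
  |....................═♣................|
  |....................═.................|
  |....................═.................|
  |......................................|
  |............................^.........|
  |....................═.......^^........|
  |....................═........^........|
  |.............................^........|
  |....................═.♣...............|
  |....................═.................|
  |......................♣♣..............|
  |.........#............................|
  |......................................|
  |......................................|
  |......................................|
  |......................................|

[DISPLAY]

                                          
                                          
  ........................##.....♣.♣♣...  
  ...............♣♣♣...~..#........♣....  
  .................♣..~.................  
  ..................~~~~.~..............  
  ...................~═.................  
  ...................♣═~................  
  ...................♣═.................  
  ....................═♣................  
  ....................═.................  
  ....................═.................  
  ......................................  
  ...................@........^.........  
  ....................═.......^^........  
  ....................═........^........  
  .............................^........  
  ....................═.♣...............  
  ....................═.................  
  ......................♣♣..............  
  .........#............................  
  ......................................  
  ......................................  
  ......................................  
  ......................................  
                                          
                                          


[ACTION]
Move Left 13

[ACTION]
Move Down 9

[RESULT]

               ....................═♣.....
               ....................═......
               ....................═......
               ...........................
               ...........................
               ....................═......
               ....................═......
               ...........................
               ....................═.♣....
               ....................═......
               ......................♣♣...
               .........#.................
               ...........................
               ......@....................
               ...........................
               ...........................
                                          
                                          
                                          
                                          
                                          
                                          
                                          
                                          
                                          
                                          
                                          


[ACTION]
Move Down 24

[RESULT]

               ....................═......
               ...........................
               ...........................
               ....................═......
               ....................═......
               ...........................
               ....................═.♣....
               ....................═......
               ......................♣♣...
               .........#.................
               ...........................
               ...........................
               ...........................
               ......@....................
                                          
                                          
                                          
                                          
                                          
                                          
                                          
                                          
                                          
                                          
                                          
                                          
                                          


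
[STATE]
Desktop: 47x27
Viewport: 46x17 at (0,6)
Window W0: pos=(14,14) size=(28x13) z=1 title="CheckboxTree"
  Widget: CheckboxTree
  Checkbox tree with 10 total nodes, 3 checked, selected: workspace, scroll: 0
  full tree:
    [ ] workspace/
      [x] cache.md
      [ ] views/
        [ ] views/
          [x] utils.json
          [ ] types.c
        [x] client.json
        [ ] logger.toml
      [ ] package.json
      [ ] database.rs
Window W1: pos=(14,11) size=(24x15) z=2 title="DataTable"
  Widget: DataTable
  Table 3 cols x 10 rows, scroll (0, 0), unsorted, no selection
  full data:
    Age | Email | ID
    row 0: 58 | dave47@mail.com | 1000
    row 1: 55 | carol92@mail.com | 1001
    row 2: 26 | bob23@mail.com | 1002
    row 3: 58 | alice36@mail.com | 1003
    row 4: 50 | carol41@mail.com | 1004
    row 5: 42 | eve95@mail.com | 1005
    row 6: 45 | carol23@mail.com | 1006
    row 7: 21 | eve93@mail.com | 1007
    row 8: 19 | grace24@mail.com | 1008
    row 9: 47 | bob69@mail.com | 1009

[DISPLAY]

                                              
                                              
                                              
                                              
                                              
              ┏━━━━━━━━━━━━━━━━━━━━━━┓        
              ┃ DataTable            ┃        
              ┠──────────────────────┨        
              ┃Age│Email           │I┃━━━┓    
              ┃───┼────────────────┼─┃   ┃    
              ┃58 │dave47@mail.com │1┃───┨    
              ┃55 │carol92@mail.com│1┃   ┃    
              ┃26 │bob23@mail.com  │1┃   ┃    
              ┃58 │alice36@mail.com│1┃   ┃    
              ┃50 │carol41@mail.com│1┃   ┃    
              ┃42 │eve95@mail.com  │1┃   ┃    
              ┃45 │carol23@mail.com│1┃   ┃    


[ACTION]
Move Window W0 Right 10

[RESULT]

                                              
                                              
                                              
                                              
                                              
              ┏━━━━━━━━━━━━━━━━━━━━━━┓        
              ┃ DataTable            ┃        
              ┠──────────────────────┨        
              ┃Age│Email           │I┃━━━━━━━━
              ┃───┼────────────────┼─┃        
              ┃58 │dave47@mail.com │1┃────────
              ┃55 │carol92@mail.com│1┃        
              ┃26 │bob23@mail.com  │1┃        
              ┃58 │alice36@mail.com│1┃        
              ┃50 │carol41@mail.com│1┃        
              ┃42 │eve95@mail.com  │1┃son     
              ┃45 │carol23@mail.com│1┃        


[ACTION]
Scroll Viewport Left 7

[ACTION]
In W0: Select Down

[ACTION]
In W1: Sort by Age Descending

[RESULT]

                                              
                                              
                                              
                                              
                                              
              ┏━━━━━━━━━━━━━━━━━━━━━━┓        
              ┃ DataTable            ┃        
              ┠──────────────────────┨        
              ┃Ag▼│Email           │I┃━━━━━━━━
              ┃───┼────────────────┼─┃        
              ┃58 │dave47@mail.com │1┃────────
              ┃58 │alice36@mail.com│1┃        
              ┃55 │carol92@mail.com│1┃        
              ┃50 │carol41@mail.com│1┃        
              ┃47 │bob69@mail.com  │1┃        
              ┃45 │carol23@mail.com│1┃son     
              ┃42 │eve95@mail.com  │1┃        
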